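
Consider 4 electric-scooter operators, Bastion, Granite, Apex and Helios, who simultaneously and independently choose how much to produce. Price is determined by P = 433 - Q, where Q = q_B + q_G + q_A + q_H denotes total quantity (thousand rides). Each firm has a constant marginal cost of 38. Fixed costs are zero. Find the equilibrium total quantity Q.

Each firm earns π_i = (433 - Q)q_i - 38q_i.
First-order condition (treating rivals' output as given): 395 - 2q_i - Σ_{j≠i} q_j = 0.
With identical firms every q_j equals q_i, so Σ_{j≠i} q_j = 3q_i and 395 = 5q_i, giving q_i = 79.
Total output Q = 79 + 79 + 79 + 79 = 316.

316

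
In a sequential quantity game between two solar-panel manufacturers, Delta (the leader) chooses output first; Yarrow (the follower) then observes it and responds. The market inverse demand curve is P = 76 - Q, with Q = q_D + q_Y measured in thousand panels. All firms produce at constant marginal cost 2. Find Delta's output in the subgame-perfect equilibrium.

Solve by backward induction. Given q_D, the follower Yarrow maximises π_Y = (76 - q_D - q_Y)q_Y - 2q_Y.
Setting the follower's marginal profit to zero, 74 - q_D - 2q_Y = 0, i.e. q_Y = (74 - q_D)/2.
The leader anticipates this reaction. Substituting into P = 76 - Q gives P = 39 - (1/2)q_D, so π_D = (39 - (1/2)q_D)q_D - 2q_D.
Leader FOC: 37 - q_D = 0, so q_D = 37.
Then q_Y = (74 - 37)/2 = 37/2.

37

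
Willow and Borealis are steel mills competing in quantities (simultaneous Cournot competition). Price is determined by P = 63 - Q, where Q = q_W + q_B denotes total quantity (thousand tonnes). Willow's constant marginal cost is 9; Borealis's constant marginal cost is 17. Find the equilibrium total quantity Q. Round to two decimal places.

33.33

Willow's profit: π_W = (63 - Q)q_W - (9q_W). Setting ∂π_W/∂q_W = 0: 54 - 2q_W - (q_B) = 0.
Borealis's first-order condition: 46 - 2q_B - (q_W) = 0.
So q_W = (54 - q_B)/2 and q_B = (46 - q_W)/2.
Substituting one into the other gives q_W = 62/3 and q_B = 38/3.
Total output Q = 62/3 + 38/3 = 100/3.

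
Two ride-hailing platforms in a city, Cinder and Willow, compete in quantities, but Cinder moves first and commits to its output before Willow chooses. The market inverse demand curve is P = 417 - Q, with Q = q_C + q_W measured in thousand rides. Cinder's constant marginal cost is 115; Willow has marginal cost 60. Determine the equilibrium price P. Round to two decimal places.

176.75

The follower Willow best-responds to any q_C: π_W = (417 - Q)q_W - 60q_W.
Follower FOC: 357 - q_C - 2q_W = 0, so q_W(q_C) = (357 - q_C)/2.
The leader anticipates this reaction. Substituting into P = 417 - Q gives P = 477/2 - (1/2)q_C, so π_C = (477/2 - (1/2)q_C)q_C - 115q_C.
Leader FOC: 247/2 - q_C = 0, so q_C = 247/2.
Then q_W = (357 - 247/2)/2 = 467/4.
Total output Q = 961/4, so price P = 417 - 961/4 = 707/4.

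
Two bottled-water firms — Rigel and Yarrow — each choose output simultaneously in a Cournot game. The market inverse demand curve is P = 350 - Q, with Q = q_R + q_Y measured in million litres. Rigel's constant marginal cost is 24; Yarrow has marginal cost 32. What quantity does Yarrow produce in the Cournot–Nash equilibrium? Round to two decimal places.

Rigel's profit: π_R = (350 - Q)q_R - (24q_R). Setting ∂π_R/∂q_R = 0: 326 - 2q_R - (q_Y) = 0.
Yarrow's profit: π_Y = (350 - Q)q_Y - (32q_Y). Setting ∂π_Y/∂q_Y = 0: 318 - 2q_Y - (q_R) = 0.
Rearranging gives the reaction functions q_R = (326 - q_Y)/2 and q_Y = (318 - q_R)/2.
Substituting one into the other gives q_R = 334/3 and q_Y = 310/3.

103.33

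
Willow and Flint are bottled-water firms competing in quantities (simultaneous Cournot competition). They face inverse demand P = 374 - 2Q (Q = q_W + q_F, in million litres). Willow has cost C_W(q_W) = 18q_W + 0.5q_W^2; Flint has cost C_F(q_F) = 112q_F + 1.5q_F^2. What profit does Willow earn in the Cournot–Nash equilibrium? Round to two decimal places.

10075.50

Willow's profit: π_W = (374 - 2Q)q_W - (18q_W + (1/2)q_W²). Setting ∂π_W/∂q_W = 0: 356 - 5q_W - 2(q_F) = 0.
Flint's profit: π_F = (374 - 2Q)q_F - (112q_F + (3/2)q_F²). Setting ∂π_F/∂q_F = 0: 262 - 7q_F - 2(q_W) = 0.
So q_W = (356 - 2q_F)/5 and q_F = (262 - 2q_W)/7.
Solving the pair: q_W = 1968/31, q_F = 598/31.
Price P = 374 - 2·82.7742 = 208.4516.
Willow's profit: 208.4516·(1968/31) - 18·(1968/31) - (1/2)(1968/31)² = 10075.5047.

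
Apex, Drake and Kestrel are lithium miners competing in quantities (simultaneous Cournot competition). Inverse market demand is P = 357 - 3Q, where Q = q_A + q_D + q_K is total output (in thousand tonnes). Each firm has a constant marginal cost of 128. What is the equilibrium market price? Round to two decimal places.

Each firm earns π_i = (357 - 3Q)q_i - 128q_i.
Setting ∂π_i/∂q_i = 0 with rivals' quantities fixed: 229 - 6q_i - 3·Σ_{j≠i} q_j = 0.
With identical firms every q_j equals q_i, so Σ_{j≠i} q_j = 2q_i and 229 = 12q_i, giving q_i = 229/12.
Total output Q = 229/4, so price P = 357 - 3·(229/4) = 741/4.

185.25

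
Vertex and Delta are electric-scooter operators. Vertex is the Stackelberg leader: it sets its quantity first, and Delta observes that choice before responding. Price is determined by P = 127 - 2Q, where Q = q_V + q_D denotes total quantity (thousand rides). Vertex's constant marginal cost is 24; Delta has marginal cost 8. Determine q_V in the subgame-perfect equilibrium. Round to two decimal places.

The follower Delta best-responds to any q_V: π_D = (127 - 2Q)q_D - 8q_D.
∂π_D/∂q_D = 119 - 2q_V - 4q_D = 0 gives the reaction function q_D = (119 - 2q_V)/4.
The leader anticipates this reaction. Substituting into P = 127 - 2Q gives P = 135/2 - q_V, so π_V = (135/2 - q_V)q_V - 24q_V.
Maximising: ∂π_V/∂q_V = 87/2 - 2q_V = 0, giving q_V = 87/4.
Then q_D = (119 - 2·(87/4))/4 = 151/8.

21.75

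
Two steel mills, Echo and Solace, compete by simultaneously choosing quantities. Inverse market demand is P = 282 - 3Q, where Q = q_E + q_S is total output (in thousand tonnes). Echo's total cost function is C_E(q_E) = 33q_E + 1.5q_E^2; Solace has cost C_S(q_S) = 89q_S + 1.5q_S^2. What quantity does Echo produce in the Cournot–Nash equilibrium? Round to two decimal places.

Echo's profit: π_E = (282 - 3Q)q_E - (33q_E + (3/2)q_E²). Setting ∂π_E/∂q_E = 0: 249 - 9q_E - 3(q_S) = 0.
Solace's first-order condition: 193 - 9q_S - 3(q_E) = 0.
Best responses: q_E = (249 - 3q_S)/9, q_S = (193 - 3q_E)/9.
Solving the pair: q_E = 277/12, q_S = 55/4.

23.08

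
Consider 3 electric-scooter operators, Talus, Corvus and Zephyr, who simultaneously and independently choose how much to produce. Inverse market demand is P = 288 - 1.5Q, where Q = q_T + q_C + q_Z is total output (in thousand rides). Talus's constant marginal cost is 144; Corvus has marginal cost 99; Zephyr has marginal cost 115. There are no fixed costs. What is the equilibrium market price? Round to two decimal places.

161.50

Talus's profit: π_T = (288 - 1.5Q)q_T - (144q_T). Setting ∂π_T/∂q_T = 0: 144 - 3q_T - (3/2)(q_C + q_Z) = 0.
Corvus's profit: π_C = (288 - 1.5Q)q_C - (99q_C). Setting ∂π_C/∂q_C = 0: 189 - 3q_C - (3/2)(q_T + q_Z) = 0.
Zephyr's profit: π_Z = (288 - 1.5Q)q_Z - (115q_Z). Setting ∂π_Z/∂q_Z = 0: 173 - 3q_Z - (3/2)(q_T + q_C) = 0.
Summing all 3 equations gives 506 − 6Q = 0, hence Q = 253/3.
Back-substituting: q_T = (144 − 253/2)/(3/2) = 35/3, q_C = (189 − 253/2)/(3/2) = 125/3, q_Z = (173 − 253/2)/(3/2) = 31.
Total output Q = 253/3, so price P = 288 - (3/2)·(253/3) = 323/2.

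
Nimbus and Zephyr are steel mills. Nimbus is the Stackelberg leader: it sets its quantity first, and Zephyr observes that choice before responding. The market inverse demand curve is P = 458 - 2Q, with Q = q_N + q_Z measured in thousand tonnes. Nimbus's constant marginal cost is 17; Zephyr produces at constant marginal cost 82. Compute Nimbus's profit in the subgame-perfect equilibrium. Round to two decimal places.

The follower Zephyr best-responds to any q_N: π_Z = (458 - 2Q)q_Z - 82q_Z.
Setting the follower's marginal profit to zero, 376 - 2q_N - 4q_Z = 0, i.e. q_Z = (376 - 2q_N)/4.
The leader anticipates this reaction. Substituting into P = 458 - 2Q gives P = 270 - q_N, so π_N = (270 - q_N)q_N - 17q_N.
The leader's first-order condition 253 - 2q_N = 0 yields q_N = 253/2.
Then q_Z = (376 - 2·(253/2))/4 = 123/4.
Price P = 458 - 2·(629/4) = 287/2.
Nimbus's profit: (287/2 - 17)·(253/2) = 16002.2500.

16002.25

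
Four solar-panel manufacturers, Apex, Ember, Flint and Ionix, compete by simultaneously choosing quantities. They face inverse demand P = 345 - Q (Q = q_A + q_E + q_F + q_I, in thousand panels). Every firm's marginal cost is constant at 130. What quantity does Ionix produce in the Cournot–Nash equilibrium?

A representative firm's profit is π_i = q_i(345 - Q) - 130q_i.
Setting ∂π_i/∂q_i = 0 with rivals' quantities fixed: 215 - 2q_i - Σ_{j≠i} q_j = 0.
With identical firms every q_j equals q_i, so Σ_{j≠i} q_j = 3q_i and 215 = 5q_i, giving q_i = 43.

43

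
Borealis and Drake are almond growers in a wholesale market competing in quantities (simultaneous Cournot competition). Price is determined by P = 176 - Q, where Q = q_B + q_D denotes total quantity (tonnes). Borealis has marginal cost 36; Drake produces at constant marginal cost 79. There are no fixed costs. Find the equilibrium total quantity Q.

79

Borealis's profit: π_B = (176 - Q)q_B - (36q_B). Setting ∂π_B/∂q_B = 0: 140 - 2q_B - (q_D) = 0.
Drake's profit: π_D = (176 - Q)q_D - (79q_D). Setting ∂π_D/∂q_D = 0: 97 - 2q_D - (q_B) = 0.
Rearranging gives the reaction functions q_B = (140 - q_D)/2 and q_D = (97 - q_B)/2.
Substituting one into the other gives q_B = 61 and q_D = 18.
Total output Q = 61 + 18 = 79.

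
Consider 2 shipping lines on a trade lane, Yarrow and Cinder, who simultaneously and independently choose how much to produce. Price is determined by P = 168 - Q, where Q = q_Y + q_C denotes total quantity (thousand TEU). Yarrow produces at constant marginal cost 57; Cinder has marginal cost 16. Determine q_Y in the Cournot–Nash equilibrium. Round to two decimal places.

23.33

Yarrow's profit: π_Y = (168 - Q)q_Y - (57q_Y). Setting ∂π_Y/∂q_Y = 0: 111 - 2q_Y - (q_C) = 0.
Cinder's first-order condition: 152 - 2q_C - (q_Y) = 0.
Best responses: q_Y = (111 - q_C)/2, q_C = (152 - q_Y)/2.
Substituting one into the other gives q_Y = 70/3 and q_C = 193/3.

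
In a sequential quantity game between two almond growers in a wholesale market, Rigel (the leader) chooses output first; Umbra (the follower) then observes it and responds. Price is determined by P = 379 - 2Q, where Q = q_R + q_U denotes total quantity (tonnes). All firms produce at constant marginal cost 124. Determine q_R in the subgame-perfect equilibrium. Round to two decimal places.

63.75

Solve by backward induction. Given q_R, the follower Umbra maximises π_U = (379 - 2q_R - 2q_U)q_U - 124q_U.
Setting the follower's marginal profit to zero, 255 - 2q_R - 4q_U = 0, i.e. q_U = (255 - 2q_R)/4.
The leader anticipates this reaction. Substituting into P = 379 - 2Q gives P = 503/2 - q_R, so π_R = (503/2 - q_R)q_R - 124q_R.
The leader's first-order condition 255/2 - 2q_R = 0 yields q_R = 255/4.
Then q_U = (255 - 2·(255/4))/4 = 255/8.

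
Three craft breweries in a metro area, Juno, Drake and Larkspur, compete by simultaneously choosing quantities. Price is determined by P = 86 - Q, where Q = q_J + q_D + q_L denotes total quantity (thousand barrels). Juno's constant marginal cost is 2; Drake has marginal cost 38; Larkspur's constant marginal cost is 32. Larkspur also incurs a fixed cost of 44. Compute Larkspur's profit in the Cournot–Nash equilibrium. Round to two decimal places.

Juno's profit: π_J = (86 - Q)q_J - (2q_J). Setting ∂π_J/∂q_J = 0: 84 - 2q_J - (q_D + q_L) = 0.
Drake's first-order condition: 48 - 2q_D - (q_J + q_L) = 0.
Larkspur's first-order condition: 54 - 2q_L - (q_J + q_D) = 0.
Adding the 3 first-order conditions: 186 − 4Q = 0, so Q = 93/2.
Back-substituting: q_J = (84 − 93/2) = 75/2, q_D = (48 − 93/2) = 3/2, q_L = (54 − 93/2) = 15/2.
Price P = 86 - 93/2 = 79/2.
Larkspur's profit: (79/2 - 32)·(15/2) - 44 = 49/4.

12.25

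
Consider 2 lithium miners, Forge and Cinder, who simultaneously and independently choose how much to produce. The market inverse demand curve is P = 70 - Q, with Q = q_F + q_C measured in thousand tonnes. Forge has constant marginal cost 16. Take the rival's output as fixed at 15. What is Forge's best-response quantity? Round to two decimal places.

19.50

With the rival's output fixed at 15, Forge's profit is π_F = (70 - 15 - q_F)q_F - (16q_F) = (55 - q_F)q_F - (16q_F).
∂π_F/∂q_F = 39 - 2q_F = 0, so q_F = 39/2.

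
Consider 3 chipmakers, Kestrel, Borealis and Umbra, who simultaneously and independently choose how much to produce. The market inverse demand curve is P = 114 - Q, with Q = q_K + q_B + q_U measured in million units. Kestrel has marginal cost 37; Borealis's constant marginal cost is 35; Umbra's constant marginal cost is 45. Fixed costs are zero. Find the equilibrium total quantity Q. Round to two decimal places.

Kestrel's profit: π_K = (114 - Q)q_K - (37q_K). Setting ∂π_K/∂q_K = 0: 77 - 2q_K - (q_B + q_U) = 0.
Borealis's first-order condition: 79 - 2q_B - (q_K + q_U) = 0.
Umbra's first-order condition: 69 - 2q_U - (q_K + q_B) = 0.
Summing all 3 equations gives 225 − 4Q = 0, hence Q = 225/4.
Back-substituting: q_K = (77 − 225/4) = 83/4, q_B = (79 − 225/4) = 91/4, q_U = (69 − 225/4) = 51/4.
Total output Q = 83/4 + 91/4 + 51/4 = 225/4.

56.25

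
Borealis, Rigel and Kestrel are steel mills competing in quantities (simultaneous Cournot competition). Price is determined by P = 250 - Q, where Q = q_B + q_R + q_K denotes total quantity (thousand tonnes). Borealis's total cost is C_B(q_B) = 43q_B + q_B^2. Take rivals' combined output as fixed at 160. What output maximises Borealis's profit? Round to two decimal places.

11.75

With rivals' combined output fixed at 160, Borealis's profit is π_B = (250 - 160 - q_B)q_B - (43q_B + q_B²) = (90 - q_B)q_B - (43q_B + q_B²).
∂π_B/∂q_B = 47 - 4q_B = 0, so q_B = 47/4.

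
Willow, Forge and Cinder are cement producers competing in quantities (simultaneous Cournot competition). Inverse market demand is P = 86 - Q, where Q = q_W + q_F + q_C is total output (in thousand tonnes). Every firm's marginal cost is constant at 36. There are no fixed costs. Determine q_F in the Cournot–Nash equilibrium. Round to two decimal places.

12.50

Each firm earns π_i = (86 - Q)q_i - 36q_i.
First-order condition (treating rivals' output as given): 50 - 2q_i - Σ_{j≠i} q_j = 0.
By symmetry each firm produces the same amount; substituting Σ_{j≠i} q_j = 2q_i yields q_i = 50/4 = 25/2.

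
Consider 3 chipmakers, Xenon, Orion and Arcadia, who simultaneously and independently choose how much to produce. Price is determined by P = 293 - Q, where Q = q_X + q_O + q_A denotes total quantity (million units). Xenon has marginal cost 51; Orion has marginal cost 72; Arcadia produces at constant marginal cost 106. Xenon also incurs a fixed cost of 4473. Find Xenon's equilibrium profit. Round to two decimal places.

1847.25

Xenon's profit: π_X = (293 - Q)q_X - (51q_X). Setting ∂π_X/∂q_X = 0: 242 - 2q_X - (q_O + q_A) = 0.
Orion's profit: π_O = (293 - Q)q_O - (72q_O). Setting ∂π_O/∂q_O = 0: 221 - 2q_O - (q_X + q_A) = 0.
Arcadia's first-order condition: 187 - 2q_A - (q_X + q_O) = 0.
Summing all 3 equations gives 650 − 4Q = 0, hence Q = 325/2.
Back-substituting: q_X = (242 − 325/2) = 159/2, q_O = (221 − 325/2) = 117/2, q_A = (187 − 325/2) = 49/2.
Price P = 293 - 325/2 = 261/2.
Xenon's profit: (261/2 - 51)·(159/2) - 4473 = 1847.2500.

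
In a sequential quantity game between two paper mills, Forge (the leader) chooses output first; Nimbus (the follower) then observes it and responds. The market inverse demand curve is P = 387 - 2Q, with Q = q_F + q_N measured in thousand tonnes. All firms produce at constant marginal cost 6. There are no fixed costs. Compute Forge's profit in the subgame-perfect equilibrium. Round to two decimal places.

Solve by backward induction. Given q_F, the follower Nimbus maximises π_N = (387 - 2q_F - 2q_N)q_N - 6q_N.
Setting the follower's marginal profit to zero, 381 - 2q_F - 4q_N = 0, i.e. q_N = (381 - 2q_F)/4.
Forge substitutes q_N(q_F) into its own profit: π_F = q_F(387 - 2q_F - (381 - 2q_F)/2) - 6q_F = (393/2 - q_F)q_F - 6q_F.
Maximising: ∂π_F/∂q_F = 381/2 - 2q_F = 0, giving q_F = 381/4.
Then q_N = (381 - 2·(381/4))/4 = 381/8.
Price P = 387 - 2·(1143/8) = 405/4.
Forge's profit: (405/4 - 6)·(381/4) = 9072.5625.

9072.56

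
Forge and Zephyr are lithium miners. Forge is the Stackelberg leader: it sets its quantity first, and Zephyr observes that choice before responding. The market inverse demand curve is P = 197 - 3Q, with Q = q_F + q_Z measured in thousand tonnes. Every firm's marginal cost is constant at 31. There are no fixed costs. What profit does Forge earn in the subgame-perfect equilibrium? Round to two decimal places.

The follower Zephyr best-responds to any q_F: π_Z = (197 - 3Q)q_Z - 31q_Z.
Setting the follower's marginal profit to zero, 166 - 3q_F - 6q_Z = 0, i.e. q_Z = (166 - 3q_F)/6.
Forge substitutes q_Z(q_F) into its own profit: π_F = q_F(197 - 3q_F - (166 - 3q_F)/2) - 31q_F = (114 - (3/2)q_F)q_F - 31q_F.
The leader's first-order condition 83 - 3q_F = 0 yields q_F = 83/3.
Then q_Z = (166 - 3·(83/3))/6 = 83/6.
Price P = 197 - 3·(83/2) = 145/2.
Forge's profit: (145/2 - 31)·(83/3) = 1148.1667.

1148.17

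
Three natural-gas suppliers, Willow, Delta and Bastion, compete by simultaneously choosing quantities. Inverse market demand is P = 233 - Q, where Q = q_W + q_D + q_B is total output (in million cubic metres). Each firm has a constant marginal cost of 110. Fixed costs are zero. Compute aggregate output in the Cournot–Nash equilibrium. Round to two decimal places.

92.25

A representative firm's profit is π_i = q_i(233 - Q) - 110q_i.
First-order condition (treating rivals' output as given): 123 - 2q_i - Σ_{j≠i} q_j = 0.
By symmetry each firm produces the same amount; substituting Σ_{j≠i} q_j = 2q_i yields q_i = 123/4.
Total output Q = 123/4 + 123/4 + 123/4 = 369/4.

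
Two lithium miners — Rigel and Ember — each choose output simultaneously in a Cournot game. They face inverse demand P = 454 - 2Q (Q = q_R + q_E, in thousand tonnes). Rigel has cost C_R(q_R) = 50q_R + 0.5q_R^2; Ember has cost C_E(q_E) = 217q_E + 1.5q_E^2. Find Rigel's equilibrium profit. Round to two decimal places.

14415.49

Rigel's profit: π_R = (454 - 2Q)q_R - (50q_R + (1/2)q_R²). Setting ∂π_R/∂q_R = 0: 404 - 5q_R - 2(q_E) = 0.
Ember's profit: π_E = (454 - 2Q)q_E - (217q_E + (3/2)q_E²). Setting ∂π_E/∂q_E = 0: 237 - 7q_E - 2(q_R) = 0.
Best responses: q_R = (404 - 2q_E)/5, q_E = (237 - 2q_R)/7.
Solving the pair: q_R = 75.9355, q_E = 377/31.
Price P = 454 - 2·88.0968 = 277.8065.
Rigel's profit: 277.8065·75.9355 - 50·75.9355 - (1/2)·75.9355² = 14415.4943.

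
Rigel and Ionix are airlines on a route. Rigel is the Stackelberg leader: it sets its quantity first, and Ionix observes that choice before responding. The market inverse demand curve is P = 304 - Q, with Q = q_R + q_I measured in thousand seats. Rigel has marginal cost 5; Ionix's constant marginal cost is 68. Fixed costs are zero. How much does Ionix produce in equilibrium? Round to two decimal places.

27.50

The follower Ionix best-responds to any q_R: π_I = (304 - Q)q_I - 68q_I.
∂π_I/∂q_I = 236 - q_R - 2q_I = 0 gives the reaction function q_I = (236 - q_R)/2.
Rigel substitutes q_I(q_R) into its own profit: π_R = q_R(304 - q_R - (236 - q_R)/2) - 5q_R = (186 - (1/2)q_R)q_R - 5q_R.
Maximising: ∂π_R/∂q_R = 181 - q_R = 0, giving q_R = 181.
Then q_I = (236 - 181)/2 = 55/2.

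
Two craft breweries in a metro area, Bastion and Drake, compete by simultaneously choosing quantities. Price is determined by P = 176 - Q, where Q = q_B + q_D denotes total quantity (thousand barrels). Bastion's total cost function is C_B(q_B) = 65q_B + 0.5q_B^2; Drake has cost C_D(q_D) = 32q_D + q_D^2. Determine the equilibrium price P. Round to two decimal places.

Bastion's profit: π_B = (176 - Q)q_B - (65q_B + (1/2)q_B²). Setting ∂π_B/∂q_B = 0: 111 - 3q_B - (q_D) = 0.
Drake's first-order condition: 144 - 4q_D - (q_B) = 0.
Best responses: q_B = (111 - q_D)/3, q_D = (144 - q_B)/4.
Substituting one into the other gives q_B = 300/11 and q_D = 321/11.
Total output Q = 621/11, so price P = 176 - 621/11 = 1315/11.

119.55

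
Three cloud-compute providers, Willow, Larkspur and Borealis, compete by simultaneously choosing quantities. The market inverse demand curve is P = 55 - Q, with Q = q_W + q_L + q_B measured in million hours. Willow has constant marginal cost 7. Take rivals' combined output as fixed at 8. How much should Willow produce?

With rivals' combined output fixed at 8, Willow's profit is π_W = (55 - 8 - q_W)q_W - (7q_W) = (47 - q_W)q_W - (7q_W).
∂π_W/∂q_W = 40 - 2q_W = 0, so q_W = 20.

20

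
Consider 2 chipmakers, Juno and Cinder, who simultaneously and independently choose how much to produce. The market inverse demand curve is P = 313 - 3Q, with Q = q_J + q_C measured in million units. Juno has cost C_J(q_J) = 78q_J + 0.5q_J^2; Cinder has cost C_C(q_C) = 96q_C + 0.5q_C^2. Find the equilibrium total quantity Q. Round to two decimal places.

Juno's profit: π_J = (313 - 3Q)q_J - (78q_J + (1/2)q_J²). Setting ∂π_J/∂q_J = 0: 235 - 7q_J - 3(q_C) = 0.
Cinder's first-order condition: 217 - 7q_C - 3(q_J) = 0.
Rearranging gives the reaction functions q_J = (235 - 3q_C)/7 and q_C = (217 - 3q_J)/7.
Solving the pair: q_J = 497/20, q_C = 407/20.
Total output Q = 497/20 + 407/20 = 226/5.

45.20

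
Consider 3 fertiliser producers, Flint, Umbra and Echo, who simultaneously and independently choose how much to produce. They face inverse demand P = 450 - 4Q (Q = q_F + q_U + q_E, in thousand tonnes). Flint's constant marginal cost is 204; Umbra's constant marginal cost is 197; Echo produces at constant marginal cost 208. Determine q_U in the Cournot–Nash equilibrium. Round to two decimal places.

16.94

Flint's profit: π_F = (450 - 4Q)q_F - (204q_F). Setting ∂π_F/∂q_F = 0: 246 - 8q_F - 4(q_U + q_E) = 0.
Umbra's profit: π_U = (450 - 4Q)q_U - (197q_U). Setting ∂π_U/∂q_U = 0: 253 - 8q_U - 4(q_F + q_E) = 0.
Echo's first-order condition: 242 - 8q_E - 4(q_F + q_U) = 0.
Summing all 3 equations gives 741 − 16Q = 0, hence Q = 741/16.
Back-substituting: q_F = (246 − 741/4)/4 = 243/16, q_U = (253 − 741/4)/4 = 271/16, q_E = (242 − 741/4)/4 = 227/16.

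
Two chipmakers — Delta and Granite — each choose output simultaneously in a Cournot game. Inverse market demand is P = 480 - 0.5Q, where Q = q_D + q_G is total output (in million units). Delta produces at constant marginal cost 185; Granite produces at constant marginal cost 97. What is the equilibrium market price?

Delta's profit: π_D = (480 - 0.5Q)q_D - (185q_D). Setting ∂π_D/∂q_D = 0: 295 - q_D - (1/2)(q_G) = 0.
Granite's first-order condition: 383 - q_G - (1/2)(q_D) = 0.
Best responses: q_D = (295 - (1/2)q_G), q_G = (383 - (1/2)q_D).
Substituting one into the other gives q_D = 138 and q_G = 314.
Total output Q = 452, so price P = 480 - (1/2)·452 = 254.

254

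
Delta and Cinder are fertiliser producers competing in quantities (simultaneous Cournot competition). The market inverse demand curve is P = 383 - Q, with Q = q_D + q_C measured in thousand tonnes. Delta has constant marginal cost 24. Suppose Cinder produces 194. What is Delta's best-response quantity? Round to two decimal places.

82.50

With the rival's output fixed at 194, Delta's profit is π_D = (383 - 194 - q_D)q_D - (24q_D) = (189 - q_D)q_D - (24q_D).
∂π_D/∂q_D = 165 - 2q_D = 0, so q_D = 165/2.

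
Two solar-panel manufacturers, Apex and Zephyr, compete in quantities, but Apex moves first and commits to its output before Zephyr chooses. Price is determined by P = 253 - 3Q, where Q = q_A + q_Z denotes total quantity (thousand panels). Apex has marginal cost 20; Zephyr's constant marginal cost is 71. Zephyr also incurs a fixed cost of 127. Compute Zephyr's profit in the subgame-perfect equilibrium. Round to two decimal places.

6.33

The follower Zephyr best-responds to any q_A: π_Z = (253 - 3Q)q_Z - 71q_Z.
Setting the follower's marginal profit to zero, 182 - 3q_A - 6q_Z = 0, i.e. q_Z = (182 - 3q_A)/6.
The leader anticipates this reaction. Substituting into P = 253 - 3Q gives P = 162 - (3/2)q_A, so π_A = (162 - (3/2)q_A)q_A - 20q_A.
Maximising: ∂π_A/∂q_A = 142 - 3q_A = 0, giving q_A = 142/3.
Then q_Z = (182 - 3·(142/3))/6 = 20/3.
Price P = 253 - 3·54 = 91.
Zephyr's profit: (91 - 71)·(20/3) - 127 = 19/3.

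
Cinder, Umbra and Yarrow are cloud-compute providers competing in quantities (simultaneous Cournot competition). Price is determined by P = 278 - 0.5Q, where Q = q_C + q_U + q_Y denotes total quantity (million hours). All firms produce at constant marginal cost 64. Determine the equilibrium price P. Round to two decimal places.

117.50

Each firm earns π_i = (278 - 0.5Q)q_i - 64q_i.
Setting ∂π_i/∂q_i = 0 with rivals' quantities fixed: 214 - q_i - (1/2)·Σ_{j≠i} q_j = 0.
By symmetry each firm produces the same amount; substituting Σ_{j≠i} q_j = 2q_i yields q_i = 214/2 = 107.
Total output Q = 321, so price P = 278 - (1/2)·321 = 235/2.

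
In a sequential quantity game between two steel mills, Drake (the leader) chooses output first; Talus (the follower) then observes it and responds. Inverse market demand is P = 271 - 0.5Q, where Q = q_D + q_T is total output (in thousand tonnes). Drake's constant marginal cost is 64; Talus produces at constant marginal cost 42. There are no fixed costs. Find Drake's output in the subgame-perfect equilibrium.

185

The follower Talus best-responds to any q_D: π_T = (271 - 0.5Q)q_T - 42q_T.
Setting the follower's marginal profit to zero, 229 - (1/2)q_D - q_T = 0, i.e. q_T = (229 - (1/2)q_D).
Drake substitutes q_T(q_D) into its own profit: π_D = q_D(271 - (1/2)q_D - (229 - (1/2)q_D)/2) - 64q_D = (313/2 - (1/4)q_D)q_D - 64q_D.
Maximising: ∂π_D/∂q_D = 185/2 - (1/2)q_D = 0, giving q_D = 185.
Then q_T = (229 - (1/2)·185) = 273/2.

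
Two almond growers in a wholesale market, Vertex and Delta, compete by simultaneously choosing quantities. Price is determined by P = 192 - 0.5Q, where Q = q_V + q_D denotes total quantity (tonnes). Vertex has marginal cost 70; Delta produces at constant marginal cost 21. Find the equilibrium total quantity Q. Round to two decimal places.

Vertex's profit: π_V = (192 - 0.5Q)q_V - (70q_V). Setting ∂π_V/∂q_V = 0: 122 - q_V - (1/2)(q_D) = 0.
Delta's first-order condition: 171 - q_D - (1/2)(q_V) = 0.
So q_V = (122 - (1/2)q_D) and q_D = (171 - (1/2)q_V).
Solving the pair: q_V = 146/3, q_D = 440/3.
Total output Q = 146/3 + 440/3 = 586/3.

195.33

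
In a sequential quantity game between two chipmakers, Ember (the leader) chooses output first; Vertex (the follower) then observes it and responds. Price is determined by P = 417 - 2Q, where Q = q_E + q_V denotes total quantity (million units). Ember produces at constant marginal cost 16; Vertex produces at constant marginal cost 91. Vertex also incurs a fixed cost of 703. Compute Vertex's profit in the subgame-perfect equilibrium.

265

The follower Vertex best-responds to any q_E: π_V = (417 - 2Q)q_V - 91q_V.
Follower FOC: 326 - 2q_E - 4q_V = 0, so q_V(q_E) = (326 - 2q_E)/4.
The leader anticipates this reaction. Substituting into P = 417 - 2Q gives P = 254 - q_E, so π_E = (254 - q_E)q_E - 16q_E.
The leader's first-order condition 238 - 2q_E = 0 yields q_E = 119.
Then q_V = (326 - 2·119)/4 = 22.
Price P = 417 - 2·141 = 135.
Vertex's profit: (135 - 91)·22 - 703 = 265.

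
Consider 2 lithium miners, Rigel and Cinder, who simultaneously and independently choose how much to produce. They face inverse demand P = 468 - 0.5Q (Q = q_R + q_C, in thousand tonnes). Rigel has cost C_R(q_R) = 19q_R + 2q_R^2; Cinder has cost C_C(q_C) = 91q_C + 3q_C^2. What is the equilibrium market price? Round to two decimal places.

401.60

Rigel's profit: π_R = (468 - 0.5Q)q_R - (19q_R + 2q_R²). Setting ∂π_R/∂q_R = 0: 449 - 5q_R - (1/2)(q_C) = 0.
Cinder's first-order condition: 377 - 7q_C - (1/2)(q_R) = 0.
Best responses: q_R = (449 - (1/2)q_C)/5, q_C = (377 - (1/2)q_R)/7.
Substituting one into the other gives q_R = 85.0216 and q_C = 47.7842.
Total output Q = 132.8058, so price P = 468 - (1/2)·132.8058 = 401.5971.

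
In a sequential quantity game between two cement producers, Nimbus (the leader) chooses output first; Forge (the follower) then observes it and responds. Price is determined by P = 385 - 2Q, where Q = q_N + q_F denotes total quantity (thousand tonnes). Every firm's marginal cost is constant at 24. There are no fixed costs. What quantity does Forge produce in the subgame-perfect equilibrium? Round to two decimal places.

Solve by backward induction. Given q_N, the follower Forge maximises π_F = (385 - 2q_N - 2q_F)q_F - 24q_F.
Follower FOC: 361 - 2q_N - 4q_F = 0, so q_F(q_N) = (361 - 2q_N)/4.
The leader anticipates this reaction. Substituting into P = 385 - 2Q gives P = 409/2 - q_N, so π_N = (409/2 - q_N)q_N - 24q_N.
Maximising: ∂π_N/∂q_N = 361/2 - 2q_N = 0, giving q_N = 361/4.
Then q_F = (361 - 2·(361/4))/4 = 361/8.

45.13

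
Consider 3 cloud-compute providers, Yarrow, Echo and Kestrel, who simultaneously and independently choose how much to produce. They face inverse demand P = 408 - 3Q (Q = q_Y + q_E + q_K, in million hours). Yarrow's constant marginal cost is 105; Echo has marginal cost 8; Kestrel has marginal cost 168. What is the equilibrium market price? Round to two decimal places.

172.25

Yarrow's profit: π_Y = (408 - 3Q)q_Y - (105q_Y). Setting ∂π_Y/∂q_Y = 0: 303 - 6q_Y - 3(q_E + q_K) = 0.
Echo's first-order condition: 400 - 6q_E - 3(q_Y + q_K) = 0.
Kestrel's first-order condition: 240 - 6q_K - 3(q_Y + q_E) = 0.
Adding the 3 conditions: 943 − 6Q − 6Q = 0, i.e. Q = 943/12.
Back-substituting: q_Y = (303 − 943/4)/3 = 269/12, q_E = (400 − 943/4)/3 = 219/4, q_K = (240 − 943/4)/3 = 17/12.
Total output Q = 943/12, so price P = 408 - 3·(943/12) = 689/4.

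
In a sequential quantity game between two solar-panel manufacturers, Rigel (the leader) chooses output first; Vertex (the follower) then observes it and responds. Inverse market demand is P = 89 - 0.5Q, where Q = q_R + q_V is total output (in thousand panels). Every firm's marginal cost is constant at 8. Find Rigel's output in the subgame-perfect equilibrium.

Solve by backward induction. Given q_R, the follower Vertex maximises π_V = (89 - (1/2)q_R - (1/2)q_V)q_V - 8q_V.
Setting the follower's marginal profit to zero, 81 - (1/2)q_R - q_V = 0, i.e. q_V = (81 - (1/2)q_R).
The leader anticipates this reaction. Substituting into P = 89 - 0.5Q gives P = 97/2 - (1/4)q_R, so π_R = (97/2 - (1/4)q_R)q_R - 8q_R.
The leader's first-order condition 81/2 - (1/2)q_R = 0 yields q_R = 81.
Then q_V = (81 - (1/2)·81) = 81/2.

81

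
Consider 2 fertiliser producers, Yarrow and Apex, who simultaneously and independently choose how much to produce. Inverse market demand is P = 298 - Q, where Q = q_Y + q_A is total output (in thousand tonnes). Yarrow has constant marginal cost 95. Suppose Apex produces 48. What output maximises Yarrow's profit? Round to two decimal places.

77.50

With the rival's output fixed at 48, Yarrow's profit is π_Y = (298 - 48 - q_Y)q_Y - (95q_Y) = (250 - q_Y)q_Y - (95q_Y).
∂π_Y/∂q_Y = 155 - 2q_Y = 0, so q_Y = 155/2.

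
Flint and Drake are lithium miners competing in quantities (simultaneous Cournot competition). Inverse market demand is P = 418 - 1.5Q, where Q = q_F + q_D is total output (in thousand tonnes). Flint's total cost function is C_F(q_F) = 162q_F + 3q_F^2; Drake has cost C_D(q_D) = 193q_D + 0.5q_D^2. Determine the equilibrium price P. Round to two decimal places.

Flint's profit: π_F = (418 - 1.5Q)q_F - (162q_F + 3q_F²). Setting ∂π_F/∂q_F = 0: 256 - 9q_F - (3/2)(q_D) = 0.
Drake's first-order condition: 225 - 4q_D - (3/2)(q_F) = 0.
Rearranging gives the reaction functions q_F = (256 - (3/2)q_D)/9 and q_D = (225 - (3/2)q_F)/4.
Substituting one into the other gives q_F = 20.3407 and q_D = 48.6222.
Total output Q = 1862/27, so price P = 418 - (3/2)·(1862/27) = 314.5556.

314.56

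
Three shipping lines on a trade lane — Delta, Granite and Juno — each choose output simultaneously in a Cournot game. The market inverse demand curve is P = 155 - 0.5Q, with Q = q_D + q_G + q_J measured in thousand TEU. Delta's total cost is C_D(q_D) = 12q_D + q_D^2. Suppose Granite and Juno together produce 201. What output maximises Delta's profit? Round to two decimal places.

14.17

With rivals' combined output fixed at 201, Delta's profit is π_D = (155 - (1/2)·201 - (1/2)q_D)q_D - (12q_D + q_D²) = (109/2 - (1/2)q_D)q_D - (12q_D + q_D²).
∂π_D/∂q_D = 85/2 - 3q_D = 0, so q_D = 85/6.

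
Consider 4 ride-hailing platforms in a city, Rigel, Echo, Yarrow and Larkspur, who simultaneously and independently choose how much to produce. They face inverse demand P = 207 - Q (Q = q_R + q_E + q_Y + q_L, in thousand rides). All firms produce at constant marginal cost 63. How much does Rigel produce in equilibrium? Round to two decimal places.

28.80

A representative firm's profit is π_i = q_i(207 - Q) - 63q_i.
First-order condition (treating rivals' output as given): 144 - 2q_i - Σ_{j≠i} q_j = 0.
With identical firms every q_j equals q_i, so Σ_{j≠i} q_j = 3q_i and 144 = 5q_i, giving q_i = 144/5.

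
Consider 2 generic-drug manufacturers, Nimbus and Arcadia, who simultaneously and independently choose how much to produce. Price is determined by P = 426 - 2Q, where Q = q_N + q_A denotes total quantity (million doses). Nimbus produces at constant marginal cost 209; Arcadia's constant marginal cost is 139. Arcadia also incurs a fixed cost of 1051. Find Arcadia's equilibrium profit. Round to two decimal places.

Nimbus's profit: π_N = (426 - 2Q)q_N - (209q_N). Setting ∂π_N/∂q_N = 0: 217 - 4q_N - 2(q_A) = 0.
Arcadia's first-order condition: 287 - 4q_A - 2(q_N) = 0.
Rearranging gives the reaction functions q_N = (217 - 2q_A)/4 and q_A = (287 - 2q_N)/4.
Solving the pair: q_N = 49/2, q_A = 119/2.
Price P = 426 - 2·84 = 258.
Arcadia's profit: (258 - 139)·(119/2) - 1051 = 6029.5000.

6029.50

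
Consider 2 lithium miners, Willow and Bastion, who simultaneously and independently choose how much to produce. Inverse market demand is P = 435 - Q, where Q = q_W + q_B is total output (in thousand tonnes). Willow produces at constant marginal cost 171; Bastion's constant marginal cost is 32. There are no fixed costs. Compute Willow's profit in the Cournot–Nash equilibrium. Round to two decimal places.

1736.11

Willow's profit: π_W = (435 - Q)q_W - (171q_W). Setting ∂π_W/∂q_W = 0: 264 - 2q_W - (q_B) = 0.
Bastion's profit: π_B = (435 - Q)q_B - (32q_B). Setting ∂π_B/∂q_B = 0: 403 - 2q_B - (q_W) = 0.
Best responses: q_W = (264 - q_B)/2, q_B = (403 - q_W)/2.
Substituting one into the other gives q_W = 125/3 and q_B = 542/3.
Price P = 435 - 667/3 = 638/3.
Willow's profit: (638/3 - 171)·(125/3) = 1736.1111.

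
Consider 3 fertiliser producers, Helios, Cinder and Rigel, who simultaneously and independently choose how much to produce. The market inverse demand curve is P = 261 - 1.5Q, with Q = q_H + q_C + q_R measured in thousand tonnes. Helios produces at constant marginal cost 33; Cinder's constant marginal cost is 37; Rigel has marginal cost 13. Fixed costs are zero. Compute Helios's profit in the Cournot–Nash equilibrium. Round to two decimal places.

1872.67

Helios's profit: π_H = (261 - 1.5Q)q_H - (33q_H). Setting ∂π_H/∂q_H = 0: 228 - 3q_H - (3/2)(q_C + q_R) = 0.
Cinder's profit: π_C = (261 - 1.5Q)q_C - (37q_C). Setting ∂π_C/∂q_C = 0: 224 - 3q_C - (3/2)(q_H + q_R) = 0.
Rigel's profit: π_R = (261 - 1.5Q)q_R - (13q_R). Setting ∂π_R/∂q_R = 0: 248 - 3q_R - (3/2)(q_H + q_C) = 0.
Adding the 3 first-order conditions: 700 − 6Q = 0, so Q = 350/3.
Back-substituting: q_H = (228 − 175)/(3/2) = 106/3, q_C = (224 − 175)/(3/2) = 98/3, q_R = (248 − 175)/(3/2) = 146/3.
Price P = 261 - (3/2)·(350/3) = 86.
Helios's profit: (86 - 33)·(106/3) = 1872.6667.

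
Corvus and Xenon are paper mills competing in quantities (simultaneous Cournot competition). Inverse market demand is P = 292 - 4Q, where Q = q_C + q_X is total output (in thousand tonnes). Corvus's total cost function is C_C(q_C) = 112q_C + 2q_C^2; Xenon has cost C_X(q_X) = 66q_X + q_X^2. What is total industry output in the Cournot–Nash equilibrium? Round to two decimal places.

Corvus's profit: π_C = (292 - 4Q)q_C - (112q_C + 2q_C²). Setting ∂π_C/∂q_C = 0: 180 - 12q_C - 4(q_X) = 0.
Xenon's first-order condition: 226 - 10q_X - 4(q_C) = 0.
Best responses: q_C = (180 - 4q_X)/12, q_X = (226 - 4q_C)/10.
Substituting one into the other gives q_C = 112/13 and q_X = 249/13.
Total output Q = 112/13 + 249/13 = 361/13.

27.77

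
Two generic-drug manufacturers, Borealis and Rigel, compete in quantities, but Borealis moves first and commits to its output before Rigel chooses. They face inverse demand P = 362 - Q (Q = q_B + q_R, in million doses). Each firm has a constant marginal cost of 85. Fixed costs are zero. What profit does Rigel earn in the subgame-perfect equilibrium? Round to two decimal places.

4795.56

The follower Rigel best-responds to any q_B: π_R = (362 - Q)q_R - 85q_R.
Follower FOC: 277 - q_B - 2q_R = 0, so q_R(q_B) = (277 - q_B)/2.
The leader anticipates this reaction. Substituting into P = 362 - Q gives P = 447/2 - (1/2)q_B, so π_B = (447/2 - (1/2)q_B)q_B - 85q_B.
The leader's first-order condition 277/2 - q_B = 0 yields q_B = 277/2.
Then q_R = (277 - 277/2)/2 = 277/4.
Price P = 362 - 831/4 = 617/4.
Rigel's profit: (617/4 - 85)·(277/4) = 4795.5625.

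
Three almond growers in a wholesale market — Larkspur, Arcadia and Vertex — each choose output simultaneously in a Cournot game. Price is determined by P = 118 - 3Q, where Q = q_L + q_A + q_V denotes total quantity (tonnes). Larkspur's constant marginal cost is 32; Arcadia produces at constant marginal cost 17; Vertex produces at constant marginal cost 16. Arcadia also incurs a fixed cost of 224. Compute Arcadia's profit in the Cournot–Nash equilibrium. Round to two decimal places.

Larkspur's profit: π_L = (118 - 3Q)q_L - (32q_L). Setting ∂π_L/∂q_L = 0: 86 - 6q_L - 3(q_A + q_V) = 0.
Arcadia's first-order condition: 101 - 6q_A - 3(q_L + q_V) = 0.
Vertex's profit: π_V = (118 - 3Q)q_V - (16q_V). Setting ∂π_V/∂q_V = 0: 102 - 6q_V - 3(q_L + q_A) = 0.
Summing all 3 equations gives 289 − 12Q = 0, hence Q = 289/12.
Back-substituting: q_L = (86 − 289/4)/3 = 55/12, q_A = (101 − 289/4)/3 = 115/12, q_V = (102 − 289/4)/3 = 119/12.
Price P = 118 - 3·(289/12) = 183/4.
Arcadia's profit: (183/4 - 17)·(115/12) - 224 = 51.5208.

51.52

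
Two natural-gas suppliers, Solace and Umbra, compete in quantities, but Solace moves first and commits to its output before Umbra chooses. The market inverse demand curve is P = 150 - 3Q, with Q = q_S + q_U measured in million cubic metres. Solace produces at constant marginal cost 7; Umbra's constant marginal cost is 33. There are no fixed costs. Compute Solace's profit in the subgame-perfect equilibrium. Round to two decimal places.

1190.04

The follower Umbra best-responds to any q_S: π_U = (150 - 3Q)q_U - 33q_U.
Setting the follower's marginal profit to zero, 117 - 3q_S - 6q_U = 0, i.e. q_U = (117 - 3q_S)/6.
The leader anticipates this reaction. Substituting into P = 150 - 3Q gives P = 183/2 - (3/2)q_S, so π_S = (183/2 - (3/2)q_S)q_S - 7q_S.
The leader's first-order condition 169/2 - 3q_S = 0 yields q_S = 169/6.
Then q_U = (117 - 3·(169/6))/6 = 65/12.
Price P = 150 - 3·(403/12) = 197/4.
Solace's profit: (197/4 - 7)·(169/6) = 1190.0417.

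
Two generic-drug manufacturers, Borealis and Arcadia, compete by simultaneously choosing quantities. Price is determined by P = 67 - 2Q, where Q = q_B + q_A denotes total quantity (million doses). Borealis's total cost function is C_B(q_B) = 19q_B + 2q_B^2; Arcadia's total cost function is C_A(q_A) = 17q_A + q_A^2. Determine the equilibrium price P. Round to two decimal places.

44.64

Borealis's profit: π_B = (67 - 2Q)q_B - (19q_B + 2q_B²). Setting ∂π_B/∂q_B = 0: 48 - 8q_B - 2(q_A) = 0.
Arcadia's first-order condition: 50 - 6q_A - 2(q_B) = 0.
So q_B = (48 - 2q_A)/8 and q_A = (50 - 2q_B)/6.
Solving the pair: q_B = 47/11, q_A = 76/11.
Total output Q = 123/11, so price P = 67 - 2·(123/11) = 491/11.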